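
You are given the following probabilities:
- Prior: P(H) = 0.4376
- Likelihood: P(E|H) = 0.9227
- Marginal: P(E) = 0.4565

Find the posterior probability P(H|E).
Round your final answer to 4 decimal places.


Using Bayes' theorem:

P(H|E) = P(E|H) × P(H) / P(E)
       = 0.9227 × 0.4376 / 0.4565
       = 0.40377352 / 0.4565
       = 0.8845

The evidence strengthens our belief in H.
Prior: 0.4376 → Posterior: 0.8845


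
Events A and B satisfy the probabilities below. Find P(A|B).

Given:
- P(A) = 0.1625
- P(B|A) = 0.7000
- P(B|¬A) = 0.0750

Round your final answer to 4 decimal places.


Bayes' theorem: P(A|B) = P(B|A) × P(A) / P(B)

Step 1: Calculate P(B) using law of total probability
P(B) = P(B|A)P(A) + P(B|¬A)P(¬A)
     = 0.7000 × 0.1625 + 0.0750 × 0.8375
     = 0.11375000 + 0.06281250
     = 0.17656250

Step 2: Apply Bayes' theorem
P(A|B) = P(B|A) × P(A) / P(B)
       = 0.11375000 / 0.17656250
       = 0.6442


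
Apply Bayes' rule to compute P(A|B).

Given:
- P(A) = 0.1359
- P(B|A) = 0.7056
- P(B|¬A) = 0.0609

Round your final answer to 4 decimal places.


Bayes' theorem: P(A|B) = P(B|A) × P(A) / P(B)

Step 1: Calculate P(B) using law of total probability
P(B) = P(B|A)P(A) + P(B|¬A)P(¬A)
     = 0.7056 × 0.1359 + 0.0609 × 0.8641
     = 0.09589104 + 0.05262369
     = 0.14851473

Step 2: Apply Bayes' theorem
P(A|B) = P(B|A) × P(A) / P(B)
       = 0.09589104 / 0.14851473
       = 0.6457


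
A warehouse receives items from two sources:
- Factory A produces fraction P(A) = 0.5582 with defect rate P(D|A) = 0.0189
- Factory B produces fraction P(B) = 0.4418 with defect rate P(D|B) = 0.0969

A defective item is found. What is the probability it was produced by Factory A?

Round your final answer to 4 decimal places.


Let A = from Factory A, D = defective

Given:
- P(A) = 0.5582, P(B) = 0.4418
- P(D|A) = 0.0189, P(D|B) = 0.0969

Step 1: Find P(D)
P(D) = P(D|A)P(A) + P(D|B)P(B)
     = 0.0189 × 0.5582 + 0.0969 × 0.4418
     = 0.01054998 + 0.04281042
     = 0.05336040

Step 2: Apply Bayes' theorem
P(A|D) = P(D|A)P(A) / P(D)
       = 0.01054998 / 0.05336040
       = 0.1977


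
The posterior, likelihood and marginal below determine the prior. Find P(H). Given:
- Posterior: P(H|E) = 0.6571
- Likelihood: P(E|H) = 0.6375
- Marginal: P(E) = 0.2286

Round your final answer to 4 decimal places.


From Bayes' theorem: P(H|E) = P(E|H) × P(H) / P(E)

Rearranging for P(H):
P(H) = P(H|E) × P(E) / P(E|H)
     = 0.6571 × 0.2286 / 0.6375
     = 0.15021306 / 0.6375
     = 0.2356


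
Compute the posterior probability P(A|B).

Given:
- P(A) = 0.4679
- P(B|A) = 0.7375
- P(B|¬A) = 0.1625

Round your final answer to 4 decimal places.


Bayes' theorem: P(A|B) = P(B|A) × P(A) / P(B)

Step 1: Calculate P(B) using law of total probability
P(B) = P(B|A)P(A) + P(B|¬A)P(¬A)
     = 0.7375 × 0.4679 + 0.1625 × 0.5321
     = 0.34507625 + 0.08646625
     = 0.43154250

Step 2: Apply Bayes' theorem
P(A|B) = P(B|A) × P(A) / P(B)
       = 0.34507625 / 0.43154250
       = 0.7996


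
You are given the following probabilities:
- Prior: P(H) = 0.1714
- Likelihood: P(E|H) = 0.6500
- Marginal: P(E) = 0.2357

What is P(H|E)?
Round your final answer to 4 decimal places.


Using Bayes' theorem:

P(H|E) = P(E|H) × P(H) / P(E)
       = 0.6500 × 0.1714 / 0.2357
       = 0.11141000 / 0.2357
       = 0.4727

The evidence strengthens our belief in H.
Prior: 0.1714 → Posterior: 0.4727


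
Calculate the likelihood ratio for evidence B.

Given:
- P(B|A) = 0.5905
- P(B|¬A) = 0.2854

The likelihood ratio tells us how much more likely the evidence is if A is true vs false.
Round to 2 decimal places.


Likelihood Ratio (LR) = P(B|A) / P(B|¬A)

LR = 0.5905 / 0.2854
   = 2.07

The evidence is 2.07 times more likely if A is true than if A is false.
Because LR exceeds 1, B is evidence for A.


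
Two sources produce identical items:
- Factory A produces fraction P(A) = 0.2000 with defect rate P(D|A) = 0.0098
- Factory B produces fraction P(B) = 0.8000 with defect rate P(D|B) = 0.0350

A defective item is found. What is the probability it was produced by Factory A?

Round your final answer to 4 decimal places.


Let A = from Factory A, D = defective

Given:
- P(A) = 0.2000, P(B) = 0.8000
- P(D|A) = 0.0098, P(D|B) = 0.0350

Step 1: Find P(D)
P(D) = P(D|A)P(A) + P(D|B)P(B)
     = 0.0098 × 0.2000 + 0.0350 × 0.8000
     = 0.00196000 + 0.02800000
     = 0.02996000

Step 2: Apply Bayes' theorem
P(A|D) = P(D|A)P(A) / P(D)
       = 0.00196000 / 0.02996000
       = 0.0654


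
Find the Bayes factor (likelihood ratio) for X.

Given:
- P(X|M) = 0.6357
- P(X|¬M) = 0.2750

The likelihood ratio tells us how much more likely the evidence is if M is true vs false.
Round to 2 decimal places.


Likelihood Ratio (LR) = P(X|M) / P(X|¬M)

LR = 0.6357 / 0.2750
   = 2.31

The evidence is 2.31 times more likely if M is true than if M is false.
Since LR > 1, the evidence supports M over ¬M.


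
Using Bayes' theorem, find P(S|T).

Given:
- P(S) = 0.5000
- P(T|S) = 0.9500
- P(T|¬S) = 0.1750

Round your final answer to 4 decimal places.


Bayes' theorem: P(S|T) = P(T|S) × P(S) / P(T)

Step 1: Calculate P(T) using law of total probability
P(T) = P(T|S)P(S) + P(T|¬S)P(¬S)
     = 0.9500 × 0.5000 + 0.1750 × 0.5000
     = 0.47500000 + 0.08750000
     = 0.56250000

Step 2: Apply Bayes' theorem
P(S|T) = P(T|S) × P(S) / P(T)
       = 0.47500000 / 0.56250000
       = 0.8444


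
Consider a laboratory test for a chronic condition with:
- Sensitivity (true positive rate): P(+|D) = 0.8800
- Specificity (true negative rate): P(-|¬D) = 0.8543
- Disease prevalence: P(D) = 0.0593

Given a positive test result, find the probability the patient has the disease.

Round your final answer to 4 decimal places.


Let D = has disease, + = positive test

Given:
- P(D) = 0.0593 (prevalence)
- P(+|D) = 0.8800 (sensitivity)
- P(-|¬D) = 0.8543 (specificity)
- P(+|¬D) = 0.1457 (false positive rate = 1 - specificity)

Step 1: Find P(+)
P(+) = P(+|D)P(D) + P(+|¬D)P(¬D)
     = 0.8800 × 0.0593 + 0.1457 × 0.9407
     = 0.05218400 + 0.13705999
     = 0.18924399

Step 2: Apply Bayes' theorem for P(D|+)
P(D|+) = P(+|D)P(D) / P(+)
       = 0.05218400 / 0.18924399
       = 0.2757


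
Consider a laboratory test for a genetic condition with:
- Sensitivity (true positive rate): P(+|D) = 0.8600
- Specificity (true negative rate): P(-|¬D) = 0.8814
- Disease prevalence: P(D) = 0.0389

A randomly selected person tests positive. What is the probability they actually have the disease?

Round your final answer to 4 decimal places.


Let D = has disease, + = positive test

Given:
- P(D) = 0.0389 (prevalence)
- P(+|D) = 0.8600 (sensitivity)
- P(-|¬D) = 0.8814 (specificity)
- P(+|¬D) = 0.1186 (false positive rate = 1 - specificity)

Step 1: Find P(+)
P(+) = P(+|D)P(D) + P(+|¬D)P(¬D)
     = 0.8600 × 0.0389 + 0.1186 × 0.9611
     = 0.03345400 + 0.11398646
     = 0.14744046

Step 2: Apply Bayes' theorem for P(D|+)
P(D|+) = P(+|D)P(D) / P(+)
       = 0.03345400 / 0.14744046
       = 0.2269


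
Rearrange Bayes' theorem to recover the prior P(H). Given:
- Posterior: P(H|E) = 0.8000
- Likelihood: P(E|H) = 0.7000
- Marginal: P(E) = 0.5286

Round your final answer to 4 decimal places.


From Bayes' theorem: P(H|E) = P(E|H) × P(H) / P(E)

Rearranging for P(H):
P(H) = P(H|E) × P(E) / P(E|H)
     = 0.8000 × 0.5286 / 0.7000
     = 0.42288000 / 0.7000
     = 0.6041


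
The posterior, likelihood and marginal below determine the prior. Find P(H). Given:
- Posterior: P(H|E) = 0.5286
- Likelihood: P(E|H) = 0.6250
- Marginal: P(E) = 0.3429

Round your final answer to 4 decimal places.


From Bayes' theorem: P(H|E) = P(E|H) × P(H) / P(E)

Rearranging for P(H):
P(H) = P(H|E) × P(E) / P(E|H)
     = 0.5286 × 0.3429 / 0.6250
     = 0.18125694 / 0.6250
     = 0.2900


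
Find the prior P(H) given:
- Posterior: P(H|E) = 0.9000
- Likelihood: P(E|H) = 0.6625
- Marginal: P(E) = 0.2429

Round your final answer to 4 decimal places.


From Bayes' theorem: P(H|E) = P(E|H) × P(H) / P(E)

Rearranging for P(H):
P(H) = P(H|E) × P(E) / P(E|H)
     = 0.9000 × 0.2429 / 0.6625
     = 0.21861000 / 0.6625
     = 0.3300


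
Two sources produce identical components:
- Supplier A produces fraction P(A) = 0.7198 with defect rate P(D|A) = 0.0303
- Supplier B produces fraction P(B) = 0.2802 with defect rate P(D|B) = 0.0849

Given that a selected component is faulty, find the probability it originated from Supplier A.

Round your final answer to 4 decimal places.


Let A = from Supplier A, D = faulty

Given:
- P(A) = 0.7198, P(B) = 0.2802
- P(D|A) = 0.0303, P(D|B) = 0.0849

Step 1: Find P(D)
P(D) = P(D|A)P(A) + P(D|B)P(B)
     = 0.0303 × 0.7198 + 0.0849 × 0.2802
     = 0.02180994 + 0.02378898
     = 0.04559892

Step 2: Apply Bayes' theorem
P(A|D) = P(D|A)P(A) / P(D)
       = 0.02180994 / 0.04559892
       = 0.4783


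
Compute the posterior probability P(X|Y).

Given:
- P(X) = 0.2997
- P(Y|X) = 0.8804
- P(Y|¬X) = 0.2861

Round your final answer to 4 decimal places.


Bayes' theorem: P(X|Y) = P(Y|X) × P(X) / P(Y)

Step 1: Calculate P(Y) using law of total probability
P(Y) = P(Y|X)P(X) + P(Y|¬X)P(¬X)
     = 0.8804 × 0.2997 + 0.2861 × 0.7003
     = 0.26385588 + 0.20035583
     = 0.46421171

Step 2: Apply Bayes' theorem
P(X|Y) = P(Y|X) × P(X) / P(Y)
       = 0.26385588 / 0.46421171
       = 0.5684


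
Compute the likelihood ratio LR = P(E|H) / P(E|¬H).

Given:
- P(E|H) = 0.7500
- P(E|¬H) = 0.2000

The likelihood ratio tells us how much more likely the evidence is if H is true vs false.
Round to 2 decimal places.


Likelihood Ratio (LR) = P(E|H) / P(E|¬H)

LR = 0.7500 / 0.2000
   = 3.75

The evidence is 3.75 times more likely if H is true than if H is false.
Since LR > 1, the evidence supports H over ¬H.


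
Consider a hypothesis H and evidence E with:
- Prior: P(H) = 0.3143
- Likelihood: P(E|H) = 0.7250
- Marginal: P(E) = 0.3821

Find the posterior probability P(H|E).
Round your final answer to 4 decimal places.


Using Bayes' theorem:

P(H|E) = P(E|H) × P(H) / P(E)
       = 0.7250 × 0.3143 / 0.3821
       = 0.22786750 / 0.3821
       = 0.5964

The evidence strengthens our belief in H.
Prior: 0.3143 → Posterior: 0.5964


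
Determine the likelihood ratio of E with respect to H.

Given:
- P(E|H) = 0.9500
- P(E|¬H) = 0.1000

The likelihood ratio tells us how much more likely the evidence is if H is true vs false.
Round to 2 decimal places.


Likelihood Ratio (LR) = P(E|H) / P(E|¬H)

LR = 0.9500 / 0.1000
   = 9.50

The evidence is 9.50 times more likely if H is true than if H is false.
Since LR > 1, the evidence supports H over ¬H.


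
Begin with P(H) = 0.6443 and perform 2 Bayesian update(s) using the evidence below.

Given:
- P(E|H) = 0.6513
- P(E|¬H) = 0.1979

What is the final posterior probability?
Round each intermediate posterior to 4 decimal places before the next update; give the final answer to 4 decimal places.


Sequential Bayesian updating:

Initial prior: P(H) = 0.6443

Update 1:
  P(E) = 0.6513 × 0.6443 + 0.1979 × 0.3557 = 0.41963259 + 0.07039303 = 0.49002562
  P(H|E) = 0.41963259 / 0.49002562 = 0.8563

Update 2:
  P(E) = 0.6513 × 0.8563 + 0.1979 × 0.1437 = 0.55770819 + 0.02843823 = 0.58614642
  P(H|E) = 0.55770819 / 0.58614642 = 0.9515

Final posterior: 0.9515


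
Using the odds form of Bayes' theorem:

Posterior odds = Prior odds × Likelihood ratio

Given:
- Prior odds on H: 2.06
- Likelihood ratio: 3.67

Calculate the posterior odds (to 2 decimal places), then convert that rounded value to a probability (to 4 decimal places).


Step 1: Calculate posterior odds
Posterior odds = Prior odds × LR
               = 2.06 × 3.67
               = 7.56

Step 2: Convert to probability
P(H|E) = Posterior odds / (1 + Posterior odds)
       = 7.56 / (1 + 7.56)
       = 7.56 / 8.56
       = 0.8832

The evidence increased P(H) from 0.6732 to 0.8832.


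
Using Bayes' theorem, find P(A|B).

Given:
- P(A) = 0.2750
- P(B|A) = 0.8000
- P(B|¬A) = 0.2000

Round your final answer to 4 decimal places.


Bayes' theorem: P(A|B) = P(B|A) × P(A) / P(B)

Step 1: Calculate P(B) using law of total probability
P(B) = P(B|A)P(A) + P(B|¬A)P(¬A)
     = 0.8000 × 0.2750 + 0.2000 × 0.7250
     = 0.22000000 + 0.14500000
     = 0.36500000

Step 2: Apply Bayes' theorem
P(A|B) = P(B|A) × P(A) / P(B)
       = 0.22000000 / 0.36500000
       = 0.6027


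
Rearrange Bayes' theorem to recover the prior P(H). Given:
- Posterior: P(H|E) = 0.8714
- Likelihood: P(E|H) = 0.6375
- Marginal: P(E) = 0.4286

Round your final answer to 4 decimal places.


From Bayes' theorem: P(H|E) = P(E|H) × P(H) / P(E)

Rearranging for P(H):
P(H) = P(H|E) × P(E) / P(E|H)
     = 0.8714 × 0.4286 / 0.6375
     = 0.37348204 / 0.6375
     = 0.5859


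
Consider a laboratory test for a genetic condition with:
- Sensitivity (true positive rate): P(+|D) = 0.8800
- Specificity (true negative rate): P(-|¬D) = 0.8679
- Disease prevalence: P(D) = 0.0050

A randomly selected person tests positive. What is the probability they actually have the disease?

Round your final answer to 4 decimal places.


Let D = has disease, + = positive test

Given:
- P(D) = 0.0050 (prevalence)
- P(+|D) = 0.8800 (sensitivity)
- P(-|¬D) = 0.8679 (specificity)
- P(+|¬D) = 0.1321 (false positive rate = 1 - specificity)

Step 1: Find P(+)
P(+) = P(+|D)P(D) + P(+|¬D)P(¬D)
     = 0.8800 × 0.0050 + 0.1321 × 0.9950
     = 0.00440000 + 0.13143950
     = 0.13583950

Step 2: Apply Bayes' theorem for P(D|+)
P(D|+) = P(+|D)P(D) / P(+)
       = 0.00440000 / 0.13583950
       = 0.0324


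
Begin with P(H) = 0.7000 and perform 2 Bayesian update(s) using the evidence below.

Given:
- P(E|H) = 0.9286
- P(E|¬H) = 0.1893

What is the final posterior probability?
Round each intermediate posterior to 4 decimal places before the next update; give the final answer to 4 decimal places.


Sequential Bayesian updating:

Initial prior: P(H) = 0.7000

Update 1:
  P(E) = 0.9286 × 0.7000 + 0.1893 × 0.3000 = 0.65002000 + 0.05679000 = 0.70681000
  P(H|E) = 0.65002000 / 0.70681000 = 0.9197

Update 2:
  P(E) = 0.9286 × 0.9197 + 0.1893 × 0.0803 = 0.85403342 + 0.01520079 = 0.86923421
  P(H|E) = 0.85403342 / 0.86923421 = 0.9825

Final posterior: 0.9825


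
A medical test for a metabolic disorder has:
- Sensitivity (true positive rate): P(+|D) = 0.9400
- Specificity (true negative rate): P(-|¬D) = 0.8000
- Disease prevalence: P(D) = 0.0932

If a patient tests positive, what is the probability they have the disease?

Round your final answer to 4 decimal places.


Let D = has disease, + = positive test

Given:
- P(D) = 0.0932 (prevalence)
- P(+|D) = 0.9400 (sensitivity)
- P(-|¬D) = 0.8000 (specificity)
- P(+|¬D) = 0.2000 (false positive rate = 1 - specificity)

Step 1: Find P(+)
P(+) = P(+|D)P(D) + P(+|¬D)P(¬D)
     = 0.9400 × 0.0932 + 0.2000 × 0.9068
     = 0.08760800 + 0.18136000
     = 0.26896800

Step 2: Apply Bayes' theorem for P(D|+)
P(D|+) = P(+|D)P(D) / P(+)
       = 0.08760800 / 0.26896800
       = 0.3257


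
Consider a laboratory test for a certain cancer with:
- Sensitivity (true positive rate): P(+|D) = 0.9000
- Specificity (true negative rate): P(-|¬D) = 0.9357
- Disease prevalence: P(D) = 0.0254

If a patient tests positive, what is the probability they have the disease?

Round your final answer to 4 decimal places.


Let D = has disease, + = positive test

Given:
- P(D) = 0.0254 (prevalence)
- P(+|D) = 0.9000 (sensitivity)
- P(-|¬D) = 0.9357 (specificity)
- P(+|¬D) = 0.0643 (false positive rate = 1 - specificity)

Step 1: Find P(+)
P(+) = P(+|D)P(D) + P(+|¬D)P(¬D)
     = 0.9000 × 0.0254 + 0.0643 × 0.9746
     = 0.02286000 + 0.06266678
     = 0.08552678

Step 2: Apply Bayes' theorem for P(D|+)
P(D|+) = P(+|D)P(D) / P(+)
       = 0.02286000 / 0.08552678
       = 0.2673


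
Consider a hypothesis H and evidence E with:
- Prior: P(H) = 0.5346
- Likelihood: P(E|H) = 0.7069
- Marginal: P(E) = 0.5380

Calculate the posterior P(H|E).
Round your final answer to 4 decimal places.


Using Bayes' theorem:

P(H|E) = P(E|H) × P(H) / P(E)
       = 0.7069 × 0.5346 / 0.5380
       = 0.37790874 / 0.5380
       = 0.7024

The evidence strengthens our belief in H.
Prior: 0.5346 → Posterior: 0.7024


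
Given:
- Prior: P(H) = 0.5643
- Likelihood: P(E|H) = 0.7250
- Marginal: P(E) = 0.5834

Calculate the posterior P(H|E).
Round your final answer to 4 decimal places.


Using Bayes' theorem:

P(H|E) = P(E|H) × P(H) / P(E)
       = 0.7250 × 0.5643 / 0.5834
       = 0.40911750 / 0.5834
       = 0.7013

The evidence strengthens our belief in H.
Prior: 0.5643 → Posterior: 0.7013


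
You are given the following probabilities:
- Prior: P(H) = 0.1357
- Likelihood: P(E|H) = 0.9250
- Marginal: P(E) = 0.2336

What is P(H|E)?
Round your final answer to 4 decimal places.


Using Bayes' theorem:

P(H|E) = P(E|H) × P(H) / P(E)
       = 0.9250 × 0.1357 / 0.2336
       = 0.12552250 / 0.2336
       = 0.5373

The evidence strengthens our belief in H.
Prior: 0.1357 → Posterior: 0.5373


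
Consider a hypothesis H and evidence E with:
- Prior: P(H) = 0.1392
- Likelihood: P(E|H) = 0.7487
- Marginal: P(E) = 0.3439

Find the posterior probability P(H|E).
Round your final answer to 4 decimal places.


Using Bayes' theorem:

P(H|E) = P(E|H) × P(H) / P(E)
       = 0.7487 × 0.1392 / 0.3439
       = 0.10421904 / 0.3439
       = 0.3031

The evidence strengthens our belief in H.
Prior: 0.1392 → Posterior: 0.3031


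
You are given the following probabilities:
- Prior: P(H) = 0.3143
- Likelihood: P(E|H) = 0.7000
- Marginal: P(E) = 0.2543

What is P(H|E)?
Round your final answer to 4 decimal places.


Using Bayes' theorem:

P(H|E) = P(E|H) × P(H) / P(E)
       = 0.7000 × 0.3143 / 0.2543
       = 0.22001000 / 0.2543
       = 0.8652

The evidence strengthens our belief in H.
Prior: 0.3143 → Posterior: 0.8652


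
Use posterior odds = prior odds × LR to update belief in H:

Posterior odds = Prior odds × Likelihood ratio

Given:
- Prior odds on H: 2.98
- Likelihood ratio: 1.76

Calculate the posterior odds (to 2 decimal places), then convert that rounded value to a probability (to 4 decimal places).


Step 1: Calculate posterior odds
Posterior odds = Prior odds × LR
               = 2.98 × 1.76
               = 5.24

Step 2: Convert to probability
P(H|E) = Posterior odds / (1 + Posterior odds)
       = 5.24 / (1 + 5.24)
       = 5.24 / 6.24
       = 0.8397

The evidence increased P(H) from 0.7487 to 0.8397.


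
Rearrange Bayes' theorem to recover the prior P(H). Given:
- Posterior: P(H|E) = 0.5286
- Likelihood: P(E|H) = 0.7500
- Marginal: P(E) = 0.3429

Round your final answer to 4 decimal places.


From Bayes' theorem: P(H|E) = P(E|H) × P(H) / P(E)

Rearranging for P(H):
P(H) = P(H|E) × P(E) / P(E|H)
     = 0.5286 × 0.3429 / 0.7500
     = 0.18125694 / 0.7500
     = 0.2417


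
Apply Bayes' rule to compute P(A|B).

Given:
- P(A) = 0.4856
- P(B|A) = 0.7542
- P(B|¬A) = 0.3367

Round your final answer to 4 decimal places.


Bayes' theorem: P(A|B) = P(B|A) × P(A) / P(B)

Step 1: Calculate P(B) using law of total probability
P(B) = P(B|A)P(A) + P(B|¬A)P(¬A)
     = 0.7542 × 0.4856 + 0.3367 × 0.5144
     = 0.36623952 + 0.17319848
     = 0.53943800

Step 2: Apply Bayes' theorem
P(A|B) = P(B|A) × P(A) / P(B)
       = 0.36623952 / 0.53943800
       = 0.6789


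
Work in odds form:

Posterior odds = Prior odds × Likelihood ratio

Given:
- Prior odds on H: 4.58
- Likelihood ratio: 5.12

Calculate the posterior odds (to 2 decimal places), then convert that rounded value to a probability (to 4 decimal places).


Step 1: Calculate posterior odds
Posterior odds = Prior odds × LR
               = 4.58 × 5.12
               = 23.45

Step 2: Convert to probability
P(H|E) = Posterior odds / (1 + Posterior odds)
       = 23.45 / (1 + 23.45)
       = 23.45 / 24.45
       = 0.9591

The evidence increased P(H) from 0.8208 to 0.9591.


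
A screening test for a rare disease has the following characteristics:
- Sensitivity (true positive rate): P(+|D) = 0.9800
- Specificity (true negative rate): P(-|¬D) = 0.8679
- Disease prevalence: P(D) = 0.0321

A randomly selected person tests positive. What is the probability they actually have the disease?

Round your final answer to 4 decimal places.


Let D = has disease, + = positive test

Given:
- P(D) = 0.0321 (prevalence)
- P(+|D) = 0.9800 (sensitivity)
- P(-|¬D) = 0.8679 (specificity)
- P(+|¬D) = 0.1321 (false positive rate = 1 - specificity)

Step 1: Find P(+)
P(+) = P(+|D)P(D) + P(+|¬D)P(¬D)
     = 0.9800 × 0.0321 + 0.1321 × 0.9679
     = 0.03145800 + 0.12785959
     = 0.15931759

Step 2: Apply Bayes' theorem for P(D|+)
P(D|+) = P(+|D)P(D) / P(+)
       = 0.03145800 / 0.15931759
       = 0.1975


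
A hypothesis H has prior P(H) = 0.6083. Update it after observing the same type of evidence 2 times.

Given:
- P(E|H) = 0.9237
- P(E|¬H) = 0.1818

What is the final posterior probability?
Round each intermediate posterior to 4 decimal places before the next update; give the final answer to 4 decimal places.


Sequential Bayesian updating:

Initial prior: P(H) = 0.6083

Update 1:
  P(E) = 0.9237 × 0.6083 + 0.1818 × 0.3917 = 0.56188671 + 0.07121106 = 0.63309777
  P(H|E) = 0.56188671 / 0.63309777 = 0.8875

Update 2:
  P(E) = 0.9237 × 0.8875 + 0.1818 × 0.1125 = 0.81978375 + 0.02045250 = 0.84023625
  P(H|E) = 0.81978375 / 0.84023625 = 0.9757

Final posterior: 0.9757


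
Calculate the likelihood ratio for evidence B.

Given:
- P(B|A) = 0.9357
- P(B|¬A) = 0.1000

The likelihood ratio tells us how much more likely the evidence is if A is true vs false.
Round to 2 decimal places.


Likelihood Ratio (LR) = P(B|A) / P(B|¬A)

LR = 0.9357 / 0.1000
   = 9.36

The evidence is 9.36 times more likely if A is true than if A is false.
LR > 1, so observing B raises the odds in favor of A.


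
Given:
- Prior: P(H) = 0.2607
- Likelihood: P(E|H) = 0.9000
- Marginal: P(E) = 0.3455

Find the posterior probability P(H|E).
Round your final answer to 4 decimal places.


Using Bayes' theorem:

P(H|E) = P(E|H) × P(H) / P(E)
       = 0.9000 × 0.2607 / 0.3455
       = 0.23463000 / 0.3455
       = 0.6791

The evidence strengthens our belief in H.
Prior: 0.2607 → Posterior: 0.6791


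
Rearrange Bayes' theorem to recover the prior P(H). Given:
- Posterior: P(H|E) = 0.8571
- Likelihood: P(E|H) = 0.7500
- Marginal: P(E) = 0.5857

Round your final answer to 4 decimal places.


From Bayes' theorem: P(H|E) = P(E|H) × P(H) / P(E)

Rearranging for P(H):
P(H) = P(H|E) × P(E) / P(E|H)
     = 0.8571 × 0.5857 / 0.7500
     = 0.50200347 / 0.7500
     = 0.6693


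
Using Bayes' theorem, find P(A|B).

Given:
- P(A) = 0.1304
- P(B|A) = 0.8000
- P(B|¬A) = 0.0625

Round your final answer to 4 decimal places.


Bayes' theorem: P(A|B) = P(B|A) × P(A) / P(B)

Step 1: Calculate P(B) using law of total probability
P(B) = P(B|A)P(A) + P(B|¬A)P(¬A)
     = 0.8000 × 0.1304 + 0.0625 × 0.8696
     = 0.10432000 + 0.05435000
     = 0.15867000

Step 2: Apply Bayes' theorem
P(A|B) = P(B|A) × P(A) / P(B)
       = 0.10432000 / 0.15867000
       = 0.6575


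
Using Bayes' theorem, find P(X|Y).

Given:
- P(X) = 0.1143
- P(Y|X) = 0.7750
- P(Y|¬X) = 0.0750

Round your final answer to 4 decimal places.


Bayes' theorem: P(X|Y) = P(Y|X) × P(X) / P(Y)

Step 1: Calculate P(Y) using law of total probability
P(Y) = P(Y|X)P(X) + P(Y|¬X)P(¬X)
     = 0.7750 × 0.1143 + 0.0750 × 0.8857
     = 0.08858250 + 0.06642750
     = 0.15501000

Step 2: Apply Bayes' theorem
P(X|Y) = P(Y|X) × P(X) / P(Y)
       = 0.08858250 / 0.15501000
       = 0.5715


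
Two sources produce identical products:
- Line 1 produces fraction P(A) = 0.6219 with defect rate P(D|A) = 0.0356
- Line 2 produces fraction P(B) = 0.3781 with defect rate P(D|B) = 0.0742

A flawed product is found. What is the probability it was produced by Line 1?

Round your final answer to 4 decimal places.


Let A = from Line 1, D = flawed

Given:
- P(A) = 0.6219, P(B) = 0.3781
- P(D|A) = 0.0356, P(D|B) = 0.0742

Step 1: Find P(D)
P(D) = P(D|A)P(A) + P(D|B)P(B)
     = 0.0356 × 0.6219 + 0.0742 × 0.3781
     = 0.02213964 + 0.02805502
     = 0.05019466

Step 2: Apply Bayes' theorem
P(A|D) = P(D|A)P(A) / P(D)
       = 0.02213964 / 0.05019466
       = 0.4411


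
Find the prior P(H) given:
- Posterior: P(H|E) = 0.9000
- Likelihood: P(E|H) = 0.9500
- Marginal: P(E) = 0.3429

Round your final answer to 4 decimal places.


From Bayes' theorem: P(H|E) = P(E|H) × P(H) / P(E)

Rearranging for P(H):
P(H) = P(H|E) × P(E) / P(E|H)
     = 0.9000 × 0.3429 / 0.9500
     = 0.30861000 / 0.9500
     = 0.3249


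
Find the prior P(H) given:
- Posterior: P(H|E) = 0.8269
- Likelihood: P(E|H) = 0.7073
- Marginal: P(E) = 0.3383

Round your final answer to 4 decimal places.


From Bayes' theorem: P(H|E) = P(E|H) × P(H) / P(E)

Rearranging for P(H):
P(H) = P(H|E) × P(E) / P(E|H)
     = 0.8269 × 0.3383 / 0.7073
     = 0.27974027 / 0.7073
     = 0.3955


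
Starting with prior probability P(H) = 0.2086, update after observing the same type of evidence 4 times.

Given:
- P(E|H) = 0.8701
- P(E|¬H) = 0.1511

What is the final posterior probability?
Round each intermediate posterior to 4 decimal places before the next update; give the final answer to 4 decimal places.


Sequential Bayesian updating:

Initial prior: P(H) = 0.2086

Update 1:
  P(E) = 0.8701 × 0.2086 + 0.1511 × 0.7914 = 0.18150286 + 0.11958054 = 0.30108340
  P(H|E) = 0.18150286 / 0.30108340 = 0.6028

Update 2:
  P(E) = 0.8701 × 0.6028 + 0.1511 × 0.3972 = 0.52449628 + 0.06001692 = 0.58451320
  P(H|E) = 0.52449628 / 0.58451320 = 0.8973

Update 3:
  P(E) = 0.8701 × 0.8973 + 0.1511 × 0.1027 = 0.78074073 + 0.01551797 = 0.79625870
  P(H|E) = 0.78074073 / 0.79625870 = 0.9805

Update 4:
  P(E) = 0.8701 × 0.9805 + 0.1511 × 0.0195 = 0.85313305 + 0.00294645 = 0.85607950
  P(H|E) = 0.85313305 / 0.85607950 = 0.9966

Final posterior: 0.9966


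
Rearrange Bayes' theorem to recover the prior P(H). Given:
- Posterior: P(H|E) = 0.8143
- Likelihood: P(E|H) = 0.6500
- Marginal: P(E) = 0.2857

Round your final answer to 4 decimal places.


From Bayes' theorem: P(H|E) = P(E|H) × P(H) / P(E)

Rearranging for P(H):
P(H) = P(H|E) × P(E) / P(E|H)
     = 0.8143 × 0.2857 / 0.6500
     = 0.23264551 / 0.6500
     = 0.3579


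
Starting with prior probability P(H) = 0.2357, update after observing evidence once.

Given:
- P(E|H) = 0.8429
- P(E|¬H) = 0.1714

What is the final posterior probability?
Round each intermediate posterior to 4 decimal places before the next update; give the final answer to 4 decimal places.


Sequential Bayesian updating:

Initial prior: P(H) = 0.2357

Update 1:
  P(E) = 0.8429 × 0.2357 + 0.1714 × 0.7643 = 0.19867153 + 0.13100102 = 0.32967255
  P(H|E) = 0.19867153 / 0.32967255 = 0.6026

Final posterior: 0.6026


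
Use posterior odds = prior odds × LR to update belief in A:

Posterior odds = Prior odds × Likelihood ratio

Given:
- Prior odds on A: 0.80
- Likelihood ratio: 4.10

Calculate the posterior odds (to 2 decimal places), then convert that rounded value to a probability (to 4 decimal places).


Step 1: Calculate posterior odds
Posterior odds = Prior odds × LR
               = 0.80 × 4.10
               = 3.28

Step 2: Convert to probability
P(A|E) = Posterior odds / (1 + Posterior odds)
       = 3.28 / (1 + 3.28)
       = 3.28 / 4.28
       = 0.7664

The evidence increased P(A) from 0.4444 to 0.7664.


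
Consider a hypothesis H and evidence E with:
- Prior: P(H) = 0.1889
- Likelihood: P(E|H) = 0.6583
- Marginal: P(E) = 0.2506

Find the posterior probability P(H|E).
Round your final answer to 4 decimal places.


Using Bayes' theorem:

P(H|E) = P(E|H) × P(H) / P(E)
       = 0.6583 × 0.1889 / 0.2506
       = 0.12435287 / 0.2506
       = 0.4962

The evidence strengthens our belief in H.
Prior: 0.1889 → Posterior: 0.4962


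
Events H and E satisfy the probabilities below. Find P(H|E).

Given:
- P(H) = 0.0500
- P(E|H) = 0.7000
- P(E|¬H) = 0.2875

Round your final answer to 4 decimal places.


Bayes' theorem: P(H|E) = P(E|H) × P(H) / P(E)

Step 1: Calculate P(E) using law of total probability
P(E) = P(E|H)P(H) + P(E|¬H)P(¬H)
     = 0.7000 × 0.0500 + 0.2875 × 0.9500
     = 0.03500000 + 0.27312500
     = 0.30812500

Step 2: Apply Bayes' theorem
P(H|E) = P(E|H) × P(H) / P(E)
       = 0.03500000 / 0.30812500
       = 0.1136


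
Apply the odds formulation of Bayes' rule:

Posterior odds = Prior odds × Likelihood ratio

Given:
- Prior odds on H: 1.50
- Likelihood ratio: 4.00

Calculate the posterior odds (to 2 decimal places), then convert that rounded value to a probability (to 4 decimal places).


Step 1: Calculate posterior odds
Posterior odds = Prior odds × LR
               = 1.50 × 4.00
               = 6.00

Step 2: Convert to probability
P(H|E) = Posterior odds / (1 + Posterior odds)
       = 6.00 / (1 + 6.00)
       = 6.00 / 7.00
       = 0.8571

The evidence increased P(H) from 0.6000 to 0.8571.


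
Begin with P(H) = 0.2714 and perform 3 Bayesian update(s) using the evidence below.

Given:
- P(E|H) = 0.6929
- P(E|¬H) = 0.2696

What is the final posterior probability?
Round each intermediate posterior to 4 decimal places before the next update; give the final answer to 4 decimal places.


Sequential Bayesian updating:

Initial prior: P(H) = 0.2714

Update 1:
  P(E) = 0.6929 × 0.2714 + 0.2696 × 0.7286 = 0.18805306 + 0.19643056 = 0.38448362
  P(H|E) = 0.18805306 / 0.38448362 = 0.4891

Update 2:
  P(E) = 0.6929 × 0.4891 + 0.2696 × 0.5109 = 0.33889739 + 0.13773864 = 0.47663603
  P(H|E) = 0.33889739 / 0.47663603 = 0.7110

Update 3:
  P(E) = 0.6929 × 0.7110 + 0.2696 × 0.2890 = 0.49265190 + 0.07791440 = 0.57056630
  P(H|E) = 0.49265190 / 0.57056630 = 0.8634

Final posterior: 0.8634


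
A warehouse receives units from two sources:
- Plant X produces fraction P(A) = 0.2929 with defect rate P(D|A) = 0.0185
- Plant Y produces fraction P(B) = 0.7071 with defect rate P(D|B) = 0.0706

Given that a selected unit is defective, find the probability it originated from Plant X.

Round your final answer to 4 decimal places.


Let A = from Plant X, D = defective

Given:
- P(A) = 0.2929, P(B) = 0.7071
- P(D|A) = 0.0185, P(D|B) = 0.0706

Step 1: Find P(D)
P(D) = P(D|A)P(A) + P(D|B)P(B)
     = 0.0185 × 0.2929 + 0.0706 × 0.7071
     = 0.00541865 + 0.04992126
     = 0.05533991

Step 2: Apply Bayes' theorem
P(A|D) = P(D|A)P(A) / P(D)
       = 0.00541865 / 0.05533991
       = 0.0979


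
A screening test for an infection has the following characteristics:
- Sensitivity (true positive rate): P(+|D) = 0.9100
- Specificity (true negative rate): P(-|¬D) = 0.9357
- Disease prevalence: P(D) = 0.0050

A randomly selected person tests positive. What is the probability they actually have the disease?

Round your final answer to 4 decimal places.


Let D = has disease, + = positive test

Given:
- P(D) = 0.0050 (prevalence)
- P(+|D) = 0.9100 (sensitivity)
- P(-|¬D) = 0.9357 (specificity)
- P(+|¬D) = 0.0643 (false positive rate = 1 - specificity)

Step 1: Find P(+)
P(+) = P(+|D)P(D) + P(+|¬D)P(¬D)
     = 0.9100 × 0.0050 + 0.0643 × 0.9950
     = 0.00455000 + 0.06397850
     = 0.06852850

Step 2: Apply Bayes' theorem for P(D|+)
P(D|+) = P(+|D)P(D) / P(+)
       = 0.00455000 / 0.06852850
       = 0.0664


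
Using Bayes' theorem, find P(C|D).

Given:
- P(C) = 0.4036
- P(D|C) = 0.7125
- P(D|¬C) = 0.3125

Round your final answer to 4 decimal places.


Bayes' theorem: P(C|D) = P(D|C) × P(C) / P(D)

Step 1: Calculate P(D) using law of total probability
P(D) = P(D|C)P(C) + P(D|¬C)P(¬C)
     = 0.7125 × 0.4036 + 0.3125 × 0.5964
     = 0.28756500 + 0.18637500
     = 0.47394000

Step 2: Apply Bayes' theorem
P(C|D) = P(D|C) × P(C) / P(D)
       = 0.28756500 / 0.47394000
       = 0.6068


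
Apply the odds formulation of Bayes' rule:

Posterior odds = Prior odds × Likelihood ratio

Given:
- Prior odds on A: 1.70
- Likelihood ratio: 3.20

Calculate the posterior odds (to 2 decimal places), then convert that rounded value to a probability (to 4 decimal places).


Step 1: Calculate posterior odds
Posterior odds = Prior odds × LR
               = 1.70 × 3.20
               = 5.44

Step 2: Convert to probability
P(A|E) = Posterior odds / (1 + Posterior odds)
       = 5.44 / (1 + 5.44)
       = 5.44 / 6.44
       = 0.8447

The evidence increased P(A) from 0.6296 to 0.8447.


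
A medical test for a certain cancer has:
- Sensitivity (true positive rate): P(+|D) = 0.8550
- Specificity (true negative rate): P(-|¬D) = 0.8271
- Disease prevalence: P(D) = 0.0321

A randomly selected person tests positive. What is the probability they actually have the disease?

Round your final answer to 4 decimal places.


Let D = has disease, + = positive test

Given:
- P(D) = 0.0321 (prevalence)
- P(+|D) = 0.8550 (sensitivity)
- P(-|¬D) = 0.8271 (specificity)
- P(+|¬D) = 0.1729 (false positive rate = 1 - specificity)

Step 1: Find P(+)
P(+) = P(+|D)P(D) + P(+|¬D)P(¬D)
     = 0.8550 × 0.0321 + 0.1729 × 0.9679
     = 0.02744550 + 0.16734991
     = 0.19479541

Step 2: Apply Bayes' theorem for P(D|+)
P(D|+) = P(+|D)P(D) / P(+)
       = 0.02744550 / 0.19479541
       = 0.1409


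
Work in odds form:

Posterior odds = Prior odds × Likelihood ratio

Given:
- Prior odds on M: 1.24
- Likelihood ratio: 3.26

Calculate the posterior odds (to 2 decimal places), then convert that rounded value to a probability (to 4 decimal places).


Step 1: Calculate posterior odds
Posterior odds = Prior odds × LR
               = 1.24 × 3.26
               = 4.04

Step 2: Convert to probability
P(M|E) = Posterior odds / (1 + Posterior odds)
       = 4.04 / (1 + 4.04)
       = 4.04 / 5.04
       = 0.8016

The evidence increased P(M) from 0.5536 to 0.8016.


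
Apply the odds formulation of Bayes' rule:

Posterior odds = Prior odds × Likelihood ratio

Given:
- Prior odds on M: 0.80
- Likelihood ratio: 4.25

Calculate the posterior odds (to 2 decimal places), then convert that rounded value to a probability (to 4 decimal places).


Step 1: Calculate posterior odds
Posterior odds = Prior odds × LR
               = 0.80 × 4.25
               = 3.40

Step 2: Convert to probability
P(M|E) = Posterior odds / (1 + Posterior odds)
       = 3.40 / (1 + 3.40)
       = 3.40 / 4.40
       = 0.7727

The evidence increased P(M) from 0.4444 to 0.7727.


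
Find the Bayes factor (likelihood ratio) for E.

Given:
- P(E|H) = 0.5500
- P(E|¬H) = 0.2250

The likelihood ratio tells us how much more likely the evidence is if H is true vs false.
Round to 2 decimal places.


Likelihood Ratio (LR) = P(E|H) / P(E|¬H)

LR = 0.5500 / 0.2250
   = 2.44

The evidence is 2.44 times more likely if H is true than if H is false.
Since LR > 1, the evidence supports H over ¬H.


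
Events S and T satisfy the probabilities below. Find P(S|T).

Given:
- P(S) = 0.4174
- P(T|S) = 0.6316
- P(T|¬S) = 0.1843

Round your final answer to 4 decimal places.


Bayes' theorem: P(S|T) = P(T|S) × P(S) / P(T)

Step 1: Calculate P(T) using law of total probability
P(T) = P(T|S)P(S) + P(T|¬S)P(¬S)
     = 0.6316 × 0.4174 + 0.1843 × 0.5826
     = 0.26362984 + 0.10737318
     = 0.37100302

Step 2: Apply Bayes' theorem
P(S|T) = P(T|S) × P(S) / P(T)
       = 0.26362984 / 0.37100302
       = 0.7106


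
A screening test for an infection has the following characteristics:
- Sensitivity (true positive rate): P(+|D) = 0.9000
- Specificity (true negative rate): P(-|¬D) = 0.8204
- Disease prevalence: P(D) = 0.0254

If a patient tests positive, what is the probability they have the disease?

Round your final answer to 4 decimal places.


Let D = has disease, + = positive test

Given:
- P(D) = 0.0254 (prevalence)
- P(+|D) = 0.9000 (sensitivity)
- P(-|¬D) = 0.8204 (specificity)
- P(+|¬D) = 0.1796 (false positive rate = 1 - specificity)

Step 1: Find P(+)
P(+) = P(+|D)P(D) + P(+|¬D)P(¬D)
     = 0.9000 × 0.0254 + 0.1796 × 0.9746
     = 0.02286000 + 0.17503816
     = 0.19789816

Step 2: Apply Bayes' theorem for P(D|+)
P(D|+) = P(+|D)P(D) / P(+)
       = 0.02286000 / 0.19789816
       = 0.1155


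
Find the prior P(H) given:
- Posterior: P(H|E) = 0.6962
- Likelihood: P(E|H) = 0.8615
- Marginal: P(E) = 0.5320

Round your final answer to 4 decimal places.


From Bayes' theorem: P(H|E) = P(E|H) × P(H) / P(E)

Rearranging for P(H):
P(H) = P(H|E) × P(E) / P(E|H)
     = 0.6962 × 0.5320 / 0.8615
     = 0.37037840 / 0.8615
     = 0.4299


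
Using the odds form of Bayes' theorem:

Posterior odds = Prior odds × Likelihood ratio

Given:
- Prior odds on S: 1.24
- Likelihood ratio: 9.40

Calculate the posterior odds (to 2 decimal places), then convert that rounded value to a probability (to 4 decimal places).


Step 1: Calculate posterior odds
Posterior odds = Prior odds × LR
               = 1.24 × 9.40
               = 11.66

Step 2: Convert to probability
P(S|E) = Posterior odds / (1 + Posterior odds)
       = 11.66 / (1 + 11.66)
       = 11.66 / 12.66
       = 0.9210

The evidence increased P(S) from 0.5536 to 0.9210.


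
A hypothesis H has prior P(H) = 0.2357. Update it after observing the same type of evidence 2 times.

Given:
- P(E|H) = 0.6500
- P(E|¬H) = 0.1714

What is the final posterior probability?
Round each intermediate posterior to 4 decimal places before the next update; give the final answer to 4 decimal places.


Sequential Bayesian updating:

Initial prior: P(H) = 0.2357

Update 1:
  P(E) = 0.6500 × 0.2357 + 0.1714 × 0.7643 = 0.15320500 + 0.13100102 = 0.28420602
  P(H|E) = 0.15320500 / 0.28420602 = 0.5391

Update 2:
  P(E) = 0.6500 × 0.5391 + 0.1714 × 0.4609 = 0.35041500 + 0.07899826 = 0.42941326
  P(H|E) = 0.35041500 / 0.42941326 = 0.8160

Final posterior: 0.8160


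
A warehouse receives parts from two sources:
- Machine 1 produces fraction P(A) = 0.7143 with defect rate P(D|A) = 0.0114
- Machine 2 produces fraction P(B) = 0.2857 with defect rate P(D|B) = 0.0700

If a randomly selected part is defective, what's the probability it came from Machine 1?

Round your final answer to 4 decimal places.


Let A = from Machine 1, D = defective

Given:
- P(A) = 0.7143, P(B) = 0.2857
- P(D|A) = 0.0114, P(D|B) = 0.0700

Step 1: Find P(D)
P(D) = P(D|A)P(A) + P(D|B)P(B)
     = 0.0114 × 0.7143 + 0.0700 × 0.2857
     = 0.00814302 + 0.01999900
     = 0.02814202

Step 2: Apply Bayes' theorem
P(A|D) = P(D|A)P(A) / P(D)
       = 0.00814302 / 0.02814202
       = 0.2894


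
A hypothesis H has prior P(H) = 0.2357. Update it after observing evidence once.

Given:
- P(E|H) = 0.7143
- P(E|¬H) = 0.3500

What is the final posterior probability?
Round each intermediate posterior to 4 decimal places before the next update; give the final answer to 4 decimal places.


Sequential Bayesian updating:

Initial prior: P(H) = 0.2357

Update 1:
  P(E) = 0.7143 × 0.2357 + 0.3500 × 0.7643 = 0.16836051 + 0.26750500 = 0.43586551
  P(H|E) = 0.16836051 / 0.43586551 = 0.3863

Final posterior: 0.3863


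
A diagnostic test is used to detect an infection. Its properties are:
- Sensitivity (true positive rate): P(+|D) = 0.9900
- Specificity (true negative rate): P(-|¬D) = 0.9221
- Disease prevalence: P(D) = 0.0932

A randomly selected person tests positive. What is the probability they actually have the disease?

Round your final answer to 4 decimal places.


Let D = has disease, + = positive test

Given:
- P(D) = 0.0932 (prevalence)
- P(+|D) = 0.9900 (sensitivity)
- P(-|¬D) = 0.9221 (specificity)
- P(+|¬D) = 0.0779 (false positive rate = 1 - specificity)

Step 1: Find P(+)
P(+) = P(+|D)P(D) + P(+|¬D)P(¬D)
     = 0.9900 × 0.0932 + 0.0779 × 0.9068
     = 0.09226800 + 0.07063972
     = 0.16290772

Step 2: Apply Bayes' theorem for P(D|+)
P(D|+) = P(+|D)P(D) / P(+)
       = 0.09226800 / 0.16290772
       = 0.5664


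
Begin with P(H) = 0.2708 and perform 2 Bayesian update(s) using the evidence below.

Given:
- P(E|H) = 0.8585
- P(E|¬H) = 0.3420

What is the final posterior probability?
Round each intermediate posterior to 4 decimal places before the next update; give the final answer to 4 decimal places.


Sequential Bayesian updating:

Initial prior: P(H) = 0.2708

Update 1:
  P(E) = 0.8585 × 0.2708 + 0.3420 × 0.7292 = 0.23248180 + 0.24938640 = 0.48186820
  P(H|E) = 0.23248180 / 0.48186820 = 0.4825

Update 2:
  P(E) = 0.8585 × 0.4825 + 0.3420 × 0.5175 = 0.41422625 + 0.17698500 = 0.59121125
  P(H|E) = 0.41422625 / 0.59121125 = 0.7006

Final posterior: 0.7006
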